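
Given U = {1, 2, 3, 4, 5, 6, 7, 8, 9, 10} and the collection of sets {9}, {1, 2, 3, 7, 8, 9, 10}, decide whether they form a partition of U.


A partition requires: (1) non-empty parts, (2) pairwise disjoint, (3) union = U
Parts: {9}, {1, 2, 3, 7, 8, 9, 10}
Union of parts: {1, 2, 3, 7, 8, 9, 10}
U = {1, 2, 3, 4, 5, 6, 7, 8, 9, 10}
All non-empty? True
Pairwise disjoint? False
Covers U? False

No, not a valid partition


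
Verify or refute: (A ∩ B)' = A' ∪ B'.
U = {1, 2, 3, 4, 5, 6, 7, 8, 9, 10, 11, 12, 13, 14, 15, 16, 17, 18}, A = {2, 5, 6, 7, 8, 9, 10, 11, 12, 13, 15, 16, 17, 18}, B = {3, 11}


LHS: A ∩ B = {11}
(A ∩ B)' = U \ (A ∩ B) = {1, 2, 3, 4, 5, 6, 7, 8, 9, 10, 12, 13, 14, 15, 16, 17, 18}
A' = {1, 3, 4, 14}, B' = {1, 2, 4, 5, 6, 7, 8, 9, 10, 12, 13, 14, 15, 16, 17, 18}
Claimed RHS: A' ∪ B' = {1, 2, 3, 4, 5, 6, 7, 8, 9, 10, 12, 13, 14, 15, 16, 17, 18}
Identity is VALID: LHS = RHS = {1, 2, 3, 4, 5, 6, 7, 8, 9, 10, 12, 13, 14, 15, 16, 17, 18} ✓

Identity is valid. (A ∩ B)' = A' ∪ B' = {1, 2, 3, 4, 5, 6, 7, 8, 9, 10, 12, 13, 14, 15, 16, 17, 18}


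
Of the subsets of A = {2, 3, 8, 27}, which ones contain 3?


A subset of A contains 3 iff the remaining 3 elements form any subset of A \ {3}.
Count: 2^(n-1) = 2^3 = 8
Subsets containing 3: {3}, {2, 3}, {3, 8}, {3, 27}, {2, 3, 8}, {2, 3, 27}, {3, 8, 27}, {2, 3, 8, 27}

Subsets containing 3 (8 total): {3}, {2, 3}, {3, 8}, {3, 27}, {2, 3, 8}, {2, 3, 27}, {3, 8, 27}, {2, 3, 8, 27}


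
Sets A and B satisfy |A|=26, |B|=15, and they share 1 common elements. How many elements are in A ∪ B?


|A ∪ B| = |A| + |B| - |A ∩ B|
= 26 + 15 - 1
= 40

|A ∪ B| = 40


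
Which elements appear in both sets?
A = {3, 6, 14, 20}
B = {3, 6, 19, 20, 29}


A ∩ B = elements in both A and B
A = {3, 6, 14, 20}
B = {3, 6, 19, 20, 29}
A ∩ B = {3, 6, 20}

A ∩ B = {3, 6, 20}


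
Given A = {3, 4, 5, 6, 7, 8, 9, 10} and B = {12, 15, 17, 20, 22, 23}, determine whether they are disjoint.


Disjoint means A ∩ B = ∅.
A ∩ B = ∅
A ∩ B = ∅, so A and B are disjoint.

Yes, A and B are disjoint


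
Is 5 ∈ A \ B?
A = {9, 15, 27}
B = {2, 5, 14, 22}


A = {9, 15, 27}, B = {2, 5, 14, 22}
A \ B = elements in A but not in B
A \ B = {9, 15, 27}
Checking if 5 ∈ A \ B
5 is not in A \ B → False

5 ∉ A \ B


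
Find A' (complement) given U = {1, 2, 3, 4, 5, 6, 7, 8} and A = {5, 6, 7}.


Aᶜ = U \ A = elements in U but not in A
U = {1, 2, 3, 4, 5, 6, 7, 8}
A = {5, 6, 7}
Aᶜ = {1, 2, 3, 4, 8}

Aᶜ = {1, 2, 3, 4, 8}


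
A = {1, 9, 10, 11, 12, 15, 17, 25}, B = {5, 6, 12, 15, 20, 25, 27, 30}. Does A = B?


Two sets are equal iff they have exactly the same elements.
A = {1, 9, 10, 11, 12, 15, 17, 25}
B = {5, 6, 12, 15, 20, 25, 27, 30}
Differences: {1, 5, 6, 9, 10, 11, 17, 20, 27, 30}
A ≠ B

No, A ≠ B


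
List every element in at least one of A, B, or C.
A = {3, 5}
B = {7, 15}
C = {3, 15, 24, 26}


A ∪ B = {3, 5, 7, 15}
(A ∪ B) ∪ C = {3, 5, 7, 15, 24, 26}

A ∪ B ∪ C = {3, 5, 7, 15, 24, 26}


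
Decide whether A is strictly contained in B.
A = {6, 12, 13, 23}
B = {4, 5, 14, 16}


A ⊂ B requires: A ⊆ B AND A ≠ B.
A ⊆ B? No
A ⊄ B, so A is not a proper subset.

No, A is not a proper subset of B


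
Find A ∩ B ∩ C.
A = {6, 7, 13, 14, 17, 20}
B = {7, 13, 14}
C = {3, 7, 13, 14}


A ∩ B = {7, 13, 14}
(A ∩ B) ∩ C = {7, 13, 14}

A ∩ B ∩ C = {7, 13, 14}


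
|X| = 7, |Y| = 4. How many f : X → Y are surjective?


n = |X| = 7, k = |Y| = 4. Surjections via inclusion-exclusion:
S(n,k) = Σ(-1)^i × C(k,i) × (k-i)^n, i=0 to k
i=0: (-1)^0×C(4,0)×4^7 = 16384
i=1: (-1)^1×C(4,1)×3^7 = -8748
i=2: (-1)^2×C(4,2)×2^7 = 768
i=3: (-1)^3×C(4,3)×1^7 = -4
i=4: (-1)^4×C(4,4)×0^7 = 0
Total = 8400

Number of surjections = 8400


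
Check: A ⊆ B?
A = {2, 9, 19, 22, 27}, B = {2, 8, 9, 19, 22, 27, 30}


A ⊆ B means every element of A is in B.
All elements of A are in B.
So A ⊆ B.

Yes, A ⊆ B


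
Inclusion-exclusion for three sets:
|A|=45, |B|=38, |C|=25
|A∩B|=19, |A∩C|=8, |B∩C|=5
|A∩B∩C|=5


|A∪B∪C| = |A|+|B|+|C| - |A∩B|-|A∩C|-|B∩C| + |A∩B∩C|
= 45+38+25 - 19-8-5 + 5
= 108 - 32 + 5
= 81

|A ∪ B ∪ C| = 81


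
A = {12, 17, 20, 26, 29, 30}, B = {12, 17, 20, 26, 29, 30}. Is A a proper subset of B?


A ⊂ B requires: A ⊆ B AND A ≠ B.
A ⊆ B? Yes
A = B? Yes
A = B, so A is not a PROPER subset.

No, A is not a proper subset of B


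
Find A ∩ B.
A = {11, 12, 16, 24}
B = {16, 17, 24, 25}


A ∩ B = elements in both A and B
A = {11, 12, 16, 24}
B = {16, 17, 24, 25}
A ∩ B = {16, 24}

A ∩ B = {16, 24}


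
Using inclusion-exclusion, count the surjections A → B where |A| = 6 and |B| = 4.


n = |A| = 6, k = |B| = 4. Surjections via inclusion-exclusion:
S(n,k) = Σ(-1)^i × C(k,i) × (k-i)^n, i=0 to k
i=0: (-1)^0×C(4,0)×4^6 = 4096
i=1: (-1)^1×C(4,1)×3^6 = -2916
i=2: (-1)^2×C(4,2)×2^6 = 384
i=3: (-1)^3×C(4,3)×1^6 = -4
i=4: (-1)^4×C(4,4)×0^6 = 0
Total = 1560

Number of surjections = 1560


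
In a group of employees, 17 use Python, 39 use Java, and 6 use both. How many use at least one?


|A ∪ B| = |A| + |B| - |A ∩ B|
= 17 + 39 - 6
= 50

|A ∪ B| = 50


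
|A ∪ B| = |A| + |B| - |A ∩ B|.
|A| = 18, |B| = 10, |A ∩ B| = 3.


|A ∪ B| = |A| + |B| - |A ∩ B|
= 18 + 10 - 3
= 25

|A ∪ B| = 25


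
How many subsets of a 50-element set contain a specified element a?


Subsets of A containing a correspond to subsets of A \ {a}, which has 49 elements.
Count = 2^(n-1) = 2^49
= 562949953421312

Number of subsets containing a = 562949953421312


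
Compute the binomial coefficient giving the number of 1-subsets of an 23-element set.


C(n,k) = n! / (k!(n-k)!)
C(23,1) = 23! / (1!22!)
= 23

C(23,1) = 23


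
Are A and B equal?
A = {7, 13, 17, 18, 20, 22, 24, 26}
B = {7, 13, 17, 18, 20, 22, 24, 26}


Two sets are equal iff they have exactly the same elements.
A = {7, 13, 17, 18, 20, 22, 24, 26}
B = {7, 13, 17, 18, 20, 22, 24, 26}
Same elements → A = B

Yes, A = B


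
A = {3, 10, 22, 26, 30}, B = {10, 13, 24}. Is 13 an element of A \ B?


A = {3, 10, 22, 26, 30}, B = {10, 13, 24}
A \ B = elements in A but not in B
A \ B = {3, 22, 26, 30}
Checking if 13 ∈ A \ B
13 is not in A \ B → False

13 ∉ A \ B


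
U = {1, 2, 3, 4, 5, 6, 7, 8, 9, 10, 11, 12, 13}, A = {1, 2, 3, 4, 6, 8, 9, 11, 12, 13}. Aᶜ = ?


Aᶜ = U \ A = elements in U but not in A
U = {1, 2, 3, 4, 5, 6, 7, 8, 9, 10, 11, 12, 13}
A = {1, 2, 3, 4, 6, 8, 9, 11, 12, 13}
Aᶜ = {5, 7, 10}

Aᶜ = {5, 7, 10}


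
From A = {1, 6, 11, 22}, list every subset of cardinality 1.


|A| = 4, so A has C(4,1) = 4 subsets of size 1.
Enumerate by choosing 1 elements from A at a time:
{1}, {6}, {11}, {22}

1-element subsets (4 total): {1}, {6}, {11}, {22}


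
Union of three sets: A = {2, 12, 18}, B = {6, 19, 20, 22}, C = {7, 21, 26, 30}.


A ∪ B = {2, 6, 12, 18, 19, 20, 22}
(A ∪ B) ∪ C = {2, 6, 7, 12, 18, 19, 20, 21, 22, 26, 30}

A ∪ B ∪ C = {2, 6, 7, 12, 18, 19, 20, 21, 22, 26, 30}


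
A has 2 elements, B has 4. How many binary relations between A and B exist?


A relation from A to B is any subset of A × B.
|A × B| = 2 × 4 = 8
# relations = 2^|A × B| = 2^8 = 256

Number of relations = 256


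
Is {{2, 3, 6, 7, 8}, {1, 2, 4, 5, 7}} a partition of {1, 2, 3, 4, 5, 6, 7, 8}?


A partition requires: (1) non-empty parts, (2) pairwise disjoint, (3) union = U
Parts: {2, 3, 6, 7, 8}, {1, 2, 4, 5, 7}
Union of parts: {1, 2, 3, 4, 5, 6, 7, 8}
U = {1, 2, 3, 4, 5, 6, 7, 8}
All non-empty? True
Pairwise disjoint? False
Covers U? True

No, not a valid partition


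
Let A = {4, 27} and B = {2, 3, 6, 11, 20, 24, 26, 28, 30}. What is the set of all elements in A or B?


A ∪ B = all elements in A or B (or both)
A = {4, 27}
B = {2, 3, 6, 11, 20, 24, 26, 28, 30}
A ∪ B = {2, 3, 4, 6, 11, 20, 24, 26, 27, 28, 30}

A ∪ B = {2, 3, 4, 6, 11, 20, 24, 26, 27, 28, 30}


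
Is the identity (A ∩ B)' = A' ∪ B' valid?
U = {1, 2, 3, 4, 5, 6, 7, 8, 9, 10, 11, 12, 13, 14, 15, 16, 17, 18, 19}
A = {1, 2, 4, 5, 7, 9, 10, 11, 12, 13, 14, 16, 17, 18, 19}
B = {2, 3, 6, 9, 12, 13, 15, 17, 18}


LHS: A ∩ B = {2, 9, 12, 13, 17, 18}
(A ∩ B)' = U \ (A ∩ B) = {1, 3, 4, 5, 6, 7, 8, 10, 11, 14, 15, 16, 19}
A' = {3, 6, 8, 15}, B' = {1, 4, 5, 7, 8, 10, 11, 14, 16, 19}
Claimed RHS: A' ∪ B' = {1, 3, 4, 5, 6, 7, 8, 10, 11, 14, 15, 16, 19}
Identity is VALID: LHS = RHS = {1, 3, 4, 5, 6, 7, 8, 10, 11, 14, 15, 16, 19} ✓

Identity is valid. (A ∩ B)' = A' ∪ B' = {1, 3, 4, 5, 6, 7, 8, 10, 11, 14, 15, 16, 19}


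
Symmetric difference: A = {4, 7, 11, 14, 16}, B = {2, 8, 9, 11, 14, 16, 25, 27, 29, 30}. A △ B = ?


A △ B = (A \ B) ∪ (B \ A) = elements in exactly one of A or B
A \ B = {4, 7}
B \ A = {2, 8, 9, 25, 27, 29, 30}
A △ B = {2, 4, 7, 8, 9, 25, 27, 29, 30}

A △ B = {2, 4, 7, 8, 9, 25, 27, 29, 30}


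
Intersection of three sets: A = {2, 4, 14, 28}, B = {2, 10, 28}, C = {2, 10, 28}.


A ∩ B = {2, 28}
(A ∩ B) ∩ C = {2, 28}

A ∩ B ∩ C = {2, 28}


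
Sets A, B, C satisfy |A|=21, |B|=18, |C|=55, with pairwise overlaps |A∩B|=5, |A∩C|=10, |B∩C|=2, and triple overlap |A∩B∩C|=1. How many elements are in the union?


|A∪B∪C| = |A|+|B|+|C| - |A∩B|-|A∩C|-|B∩C| + |A∩B∩C|
= 21+18+55 - 5-10-2 + 1
= 94 - 17 + 1
= 78

|A ∪ B ∪ C| = 78


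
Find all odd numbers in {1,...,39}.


Checking each candidate:
Condition: odd numbers in {1,...,39}
Result = {1, 3, 5, 7, 9, 11, 13, 15, 17, 19, 21, 23, 25, 27, 29, 31, 33, 35, 37, 39}

{1, 3, 5, 7, 9, 11, 13, 15, 17, 19, 21, 23, 25, 27, 29, 31, 33, 35, 37, 39}


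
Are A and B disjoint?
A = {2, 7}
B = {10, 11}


Disjoint means A ∩ B = ∅.
A ∩ B = ∅
A ∩ B = ∅, so A and B are disjoint.

Yes, A and B are disjoint


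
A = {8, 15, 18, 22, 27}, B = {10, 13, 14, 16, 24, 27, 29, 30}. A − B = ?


A \ B = elements in A but not in B
A = {8, 15, 18, 22, 27}
B = {10, 13, 14, 16, 24, 27, 29, 30}
Remove from A any elements in B
A \ B = {8, 15, 18, 22}

A \ B = {8, 15, 18, 22}


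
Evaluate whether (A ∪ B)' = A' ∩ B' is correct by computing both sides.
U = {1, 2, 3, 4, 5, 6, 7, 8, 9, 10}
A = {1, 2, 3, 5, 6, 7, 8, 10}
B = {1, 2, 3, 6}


LHS: A ∪ B = {1, 2, 3, 5, 6, 7, 8, 10}
(A ∪ B)' = U \ (A ∪ B) = {4, 9}
A' = {4, 9}, B' = {4, 5, 7, 8, 9, 10}
Claimed RHS: A' ∩ B' = {4, 9}
Identity is VALID: LHS = RHS = {4, 9} ✓

Identity is valid. (A ∪ B)' = A' ∩ B' = {4, 9}


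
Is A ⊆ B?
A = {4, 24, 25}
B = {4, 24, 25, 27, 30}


A ⊆ B means every element of A is in B.
All elements of A are in B.
So A ⊆ B.

Yes, A ⊆ B


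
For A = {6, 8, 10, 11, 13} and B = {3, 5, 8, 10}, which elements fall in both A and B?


A = {6, 8, 10, 11, 13}
B = {3, 5, 8, 10}
Region: in both A and B
Elements: {8, 10}

Elements in both A and B: {8, 10}


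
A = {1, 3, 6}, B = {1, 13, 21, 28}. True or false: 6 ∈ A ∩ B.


A = {1, 3, 6}, B = {1, 13, 21, 28}
A ∩ B = elements in both A and B
A ∩ B = {1}
Checking if 6 ∈ A ∩ B
6 is not in A ∩ B → False

6 ∉ A ∩ B


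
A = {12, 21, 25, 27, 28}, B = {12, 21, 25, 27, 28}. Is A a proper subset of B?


A ⊂ B requires: A ⊆ B AND A ≠ B.
A ⊆ B? Yes
A = B? Yes
A = B, so A is not a PROPER subset.

No, A is not a proper subset of B


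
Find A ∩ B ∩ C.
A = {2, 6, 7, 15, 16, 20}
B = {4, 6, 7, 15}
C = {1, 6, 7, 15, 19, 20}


A ∩ B = {6, 7, 15}
(A ∩ B) ∩ C = {6, 7, 15}

A ∩ B ∩ C = {6, 7, 15}


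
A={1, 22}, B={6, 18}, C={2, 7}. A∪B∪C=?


A ∪ B = {1, 6, 18, 22}
(A ∪ B) ∪ C = {1, 2, 6, 7, 18, 22}

A ∪ B ∪ C = {1, 2, 6, 7, 18, 22}


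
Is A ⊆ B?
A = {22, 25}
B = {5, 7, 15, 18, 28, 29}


A ⊆ B means every element of A is in B.
Elements in A not in B: {22, 25}
So A ⊄ B.

No, A ⊄ B


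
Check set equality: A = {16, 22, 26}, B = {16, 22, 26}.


Two sets are equal iff they have exactly the same elements.
A = {16, 22, 26}
B = {16, 22, 26}
Same elements → A = B

Yes, A = B


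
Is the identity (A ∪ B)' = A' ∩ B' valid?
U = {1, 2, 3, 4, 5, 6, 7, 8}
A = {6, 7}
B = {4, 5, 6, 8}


LHS: A ∪ B = {4, 5, 6, 7, 8}
(A ∪ B)' = U \ (A ∪ B) = {1, 2, 3}
A' = {1, 2, 3, 4, 5, 8}, B' = {1, 2, 3, 7}
Claimed RHS: A' ∩ B' = {1, 2, 3}
Identity is VALID: LHS = RHS = {1, 2, 3} ✓

Identity is valid. (A ∪ B)' = A' ∩ B' = {1, 2, 3}


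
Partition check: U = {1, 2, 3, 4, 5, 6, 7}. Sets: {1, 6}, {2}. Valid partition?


A partition requires: (1) non-empty parts, (2) pairwise disjoint, (3) union = U
Parts: {1, 6}, {2}
Union of parts: {1, 2, 6}
U = {1, 2, 3, 4, 5, 6, 7}
All non-empty? True
Pairwise disjoint? True
Covers U? False

No, not a valid partition


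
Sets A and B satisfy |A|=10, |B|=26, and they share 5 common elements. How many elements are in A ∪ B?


|A ∪ B| = |A| + |B| - |A ∩ B|
= 10 + 26 - 5
= 31

|A ∪ B| = 31


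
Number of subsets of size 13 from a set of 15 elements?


C(n,k) = n! / (k!(n-k)!)
C(15,13) = 15! / (13!2!)
= 105

C(15,13) = 105


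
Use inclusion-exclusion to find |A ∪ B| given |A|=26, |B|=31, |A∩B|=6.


|A ∪ B| = |A| + |B| - |A ∩ B|
= 26 + 31 - 6
= 51

|A ∪ B| = 51


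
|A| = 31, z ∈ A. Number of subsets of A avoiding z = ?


Subsets of A avoiding z are subsets of A \ {z}, which has 30 elements.
Count = 2^(n-1) = 2^30
= 1073741824

Number of subsets avoiding z = 1073741824


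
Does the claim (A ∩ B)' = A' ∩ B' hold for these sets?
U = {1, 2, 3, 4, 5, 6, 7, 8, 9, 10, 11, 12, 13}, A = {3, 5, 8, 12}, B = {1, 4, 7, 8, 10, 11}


LHS: A ∩ B = {8}
(A ∩ B)' = U \ (A ∩ B) = {1, 2, 3, 4, 5, 6, 7, 9, 10, 11, 12, 13}
A' = {1, 2, 4, 6, 7, 9, 10, 11, 13}, B' = {2, 3, 5, 6, 9, 12, 13}
Claimed RHS: A' ∩ B' = {2, 6, 9, 13}
Identity is INVALID: LHS = {1, 2, 3, 4, 5, 6, 7, 9, 10, 11, 12, 13} but the RHS claimed here equals {2, 6, 9, 13}. The correct form is (A ∩ B)' = A' ∪ B'.

Identity is invalid: (A ∩ B)' = {1, 2, 3, 4, 5, 6, 7, 9, 10, 11, 12, 13} but A' ∩ B' = {2, 6, 9, 13}. The correct De Morgan law is (A ∩ B)' = A' ∪ B'.


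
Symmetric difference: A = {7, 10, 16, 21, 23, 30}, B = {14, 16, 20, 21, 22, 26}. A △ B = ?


A △ B = (A \ B) ∪ (B \ A) = elements in exactly one of A or B
A \ B = {7, 10, 23, 30}
B \ A = {14, 20, 22, 26}
A △ B = {7, 10, 14, 20, 22, 23, 26, 30}

A △ B = {7, 10, 14, 20, 22, 23, 26, 30}


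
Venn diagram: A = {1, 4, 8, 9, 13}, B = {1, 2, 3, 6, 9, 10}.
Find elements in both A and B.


A = {1, 4, 8, 9, 13}
B = {1, 2, 3, 6, 9, 10}
Region: in both A and B
Elements: {1, 9}

Elements in both A and B: {1, 9}


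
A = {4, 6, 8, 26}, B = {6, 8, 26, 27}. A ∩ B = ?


A ∩ B = elements in both A and B
A = {4, 6, 8, 26}
B = {6, 8, 26, 27}
A ∩ B = {6, 8, 26}

A ∩ B = {6, 8, 26}


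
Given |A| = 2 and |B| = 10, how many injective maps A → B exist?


An injection sends each of |A| = 2 inputs to a distinct output in B.
# injections = |B|·(|B|-1)·…·(|B|-|A|+1) = 10! / (10 - 2)!
= 10 × 9
= 90

Number of injections = 90


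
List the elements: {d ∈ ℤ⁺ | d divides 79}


Checking each candidate:
Condition: positive divisors of 79
Result = {1, 79}

{1, 79}


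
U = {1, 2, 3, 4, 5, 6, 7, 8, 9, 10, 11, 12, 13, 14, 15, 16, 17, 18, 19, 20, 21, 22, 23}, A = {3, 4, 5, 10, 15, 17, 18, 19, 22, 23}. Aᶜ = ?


Aᶜ = U \ A = elements in U but not in A
U = {1, 2, 3, 4, 5, 6, 7, 8, 9, 10, 11, 12, 13, 14, 15, 16, 17, 18, 19, 20, 21, 22, 23}
A = {3, 4, 5, 10, 15, 17, 18, 19, 22, 23}
Aᶜ = {1, 2, 6, 7, 8, 9, 11, 12, 13, 14, 16, 20, 21}

Aᶜ = {1, 2, 6, 7, 8, 9, 11, 12, 13, 14, 16, 20, 21}


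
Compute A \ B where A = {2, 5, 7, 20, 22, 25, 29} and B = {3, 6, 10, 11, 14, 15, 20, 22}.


A \ B = elements in A but not in B
A = {2, 5, 7, 20, 22, 25, 29}
B = {3, 6, 10, 11, 14, 15, 20, 22}
Remove from A any elements in B
A \ B = {2, 5, 7, 25, 29}

A \ B = {2, 5, 7, 25, 29}


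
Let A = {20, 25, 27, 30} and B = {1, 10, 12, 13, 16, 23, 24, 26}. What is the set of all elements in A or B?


A ∪ B = all elements in A or B (or both)
A = {20, 25, 27, 30}
B = {1, 10, 12, 13, 16, 23, 24, 26}
A ∪ B = {1, 10, 12, 13, 16, 20, 23, 24, 25, 26, 27, 30}

A ∪ B = {1, 10, 12, 13, 16, 20, 23, 24, 25, 26, 27, 30}


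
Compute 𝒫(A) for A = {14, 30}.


|A| = 2, so |P(A)| = 2^2 = 4
Enumerate subsets by cardinality (0 to 2):
∅, {14}, {30}, {14, 30}

P(A) has 4 subsets: ∅, {14}, {30}, {14, 30}


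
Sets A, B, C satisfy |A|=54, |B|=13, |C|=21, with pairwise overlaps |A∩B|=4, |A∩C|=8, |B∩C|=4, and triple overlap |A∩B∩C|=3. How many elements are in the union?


|A∪B∪C| = |A|+|B|+|C| - |A∩B|-|A∩C|-|B∩C| + |A∩B∩C|
= 54+13+21 - 4-8-4 + 3
= 88 - 16 + 3
= 75

|A ∪ B ∪ C| = 75


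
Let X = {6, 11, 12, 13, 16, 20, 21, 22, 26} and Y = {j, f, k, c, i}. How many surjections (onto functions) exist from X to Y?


n = |X| = 9, k = |Y| = 5. Surjections via inclusion-exclusion:
S(n,k) = Σ(-1)^i × C(k,i) × (k-i)^n, i=0 to k
i=0: (-1)^0×C(5,0)×5^9 = 1953125
i=1: (-1)^1×C(5,1)×4^9 = -1310720
i=2: (-1)^2×C(5,2)×3^9 = 196830
i=3: (-1)^3×C(5,3)×2^9 = -5120
i=4: (-1)^4×C(5,4)×1^9 = 5
i=5: (-1)^5×C(5,5)×0^9 = 0
Total = 834120

Number of surjections = 834120


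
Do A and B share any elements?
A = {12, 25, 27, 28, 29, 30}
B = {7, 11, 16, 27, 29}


Disjoint means A ∩ B = ∅.
A ∩ B = {27, 29}
A ∩ B ≠ ∅, so A and B are NOT disjoint.

Yes — A and B share the element(s) of A ∩ B = {27, 29}, so they are not disjoint


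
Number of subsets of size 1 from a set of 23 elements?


C(n,k) = n! / (k!(n-k)!)
C(23,1) = 23! / (1!22!)
= 23

C(23,1) = 23


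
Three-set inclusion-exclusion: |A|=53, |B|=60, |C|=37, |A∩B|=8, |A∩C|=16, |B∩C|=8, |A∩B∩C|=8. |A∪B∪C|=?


|A∪B∪C| = |A|+|B|+|C| - |A∩B|-|A∩C|-|B∩C| + |A∩B∩C|
= 53+60+37 - 8-16-8 + 8
= 150 - 32 + 8
= 126

|A ∪ B ∪ C| = 126


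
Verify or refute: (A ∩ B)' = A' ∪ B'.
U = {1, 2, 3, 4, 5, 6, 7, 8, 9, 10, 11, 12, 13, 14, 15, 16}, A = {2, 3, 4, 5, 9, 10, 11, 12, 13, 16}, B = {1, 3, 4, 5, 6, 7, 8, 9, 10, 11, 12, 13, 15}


LHS: A ∩ B = {3, 4, 5, 9, 10, 11, 12, 13}
(A ∩ B)' = U \ (A ∩ B) = {1, 2, 6, 7, 8, 14, 15, 16}
A' = {1, 6, 7, 8, 14, 15}, B' = {2, 14, 16}
Claimed RHS: A' ∪ B' = {1, 2, 6, 7, 8, 14, 15, 16}
Identity is VALID: LHS = RHS = {1, 2, 6, 7, 8, 14, 15, 16} ✓

Identity is valid. (A ∩ B)' = A' ∪ B' = {1, 2, 6, 7, 8, 14, 15, 16}


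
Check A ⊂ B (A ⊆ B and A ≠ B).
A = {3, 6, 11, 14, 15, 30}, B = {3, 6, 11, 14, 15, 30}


A ⊂ B requires: A ⊆ B AND A ≠ B.
A ⊆ B? Yes
A = B? Yes
A = B, so A is not a PROPER subset.

No, A is not a proper subset of B


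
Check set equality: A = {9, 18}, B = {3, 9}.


Two sets are equal iff they have exactly the same elements.
A = {9, 18}
B = {3, 9}
Differences: {3, 18}
A ≠ B

No, A ≠ B


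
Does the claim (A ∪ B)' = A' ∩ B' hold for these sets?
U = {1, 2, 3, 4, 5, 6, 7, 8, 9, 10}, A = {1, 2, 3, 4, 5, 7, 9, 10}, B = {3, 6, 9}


LHS: A ∪ B = {1, 2, 3, 4, 5, 6, 7, 9, 10}
(A ∪ B)' = U \ (A ∪ B) = {8}
A' = {6, 8}, B' = {1, 2, 4, 5, 7, 8, 10}
Claimed RHS: A' ∩ B' = {8}
Identity is VALID: LHS = RHS = {8} ✓

Identity is valid. (A ∪ B)' = A' ∩ B' = {8}


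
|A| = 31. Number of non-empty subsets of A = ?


Total subsets = 2^n = 2^31 = 2147483648
Non-empty subsets exclude the empty set: 2^n - 1
= 2147483648 - 1
= 2147483647

Number of non-empty subsets = 2147483647


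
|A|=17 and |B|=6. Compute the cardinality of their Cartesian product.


|A × B| = |A| × |B|
= 17 × 6
= 102

|A × B| = 102


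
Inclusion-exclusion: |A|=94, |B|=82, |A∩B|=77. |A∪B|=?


|A ∪ B| = |A| + |B| - |A ∩ B|
= 94 + 82 - 77
= 99

|A ∪ B| = 99


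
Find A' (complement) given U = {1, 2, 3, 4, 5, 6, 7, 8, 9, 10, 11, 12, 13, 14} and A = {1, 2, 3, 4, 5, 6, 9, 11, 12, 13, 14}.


Aᶜ = U \ A = elements in U but not in A
U = {1, 2, 3, 4, 5, 6, 7, 8, 9, 10, 11, 12, 13, 14}
A = {1, 2, 3, 4, 5, 6, 9, 11, 12, 13, 14}
Aᶜ = {7, 8, 10}

Aᶜ = {7, 8, 10}


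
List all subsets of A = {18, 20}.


|A| = 2, so |P(A)| = 2^2 = 4
Enumerate subsets by cardinality (0 to 2):
∅, {18}, {20}, {18, 20}

P(A) has 4 subsets: ∅, {18}, {20}, {18, 20}


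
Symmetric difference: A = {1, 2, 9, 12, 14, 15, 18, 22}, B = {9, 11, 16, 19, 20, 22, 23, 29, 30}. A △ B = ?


A △ B = (A \ B) ∪ (B \ A) = elements in exactly one of A or B
A \ B = {1, 2, 12, 14, 15, 18}
B \ A = {11, 16, 19, 20, 23, 29, 30}
A △ B = {1, 2, 11, 12, 14, 15, 16, 18, 19, 20, 23, 29, 30}

A △ B = {1, 2, 11, 12, 14, 15, 16, 18, 19, 20, 23, 29, 30}


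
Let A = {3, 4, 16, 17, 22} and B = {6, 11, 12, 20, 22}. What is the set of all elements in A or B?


A ∪ B = all elements in A or B (or both)
A = {3, 4, 16, 17, 22}
B = {6, 11, 12, 20, 22}
A ∪ B = {3, 4, 6, 11, 12, 16, 17, 20, 22}

A ∪ B = {3, 4, 6, 11, 12, 16, 17, 20, 22}


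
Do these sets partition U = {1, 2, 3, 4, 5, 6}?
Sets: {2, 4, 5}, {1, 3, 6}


A partition requires: (1) non-empty parts, (2) pairwise disjoint, (3) union = U
Parts: {2, 4, 5}, {1, 3, 6}
Union of parts: {1, 2, 3, 4, 5, 6}
U = {1, 2, 3, 4, 5, 6}
All non-empty? True
Pairwise disjoint? True
Covers U? True

Yes, valid partition


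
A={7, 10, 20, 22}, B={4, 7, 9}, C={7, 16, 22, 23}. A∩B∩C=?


A ∩ B = {7}
(A ∩ B) ∩ C = {7}

A ∩ B ∩ C = {7}


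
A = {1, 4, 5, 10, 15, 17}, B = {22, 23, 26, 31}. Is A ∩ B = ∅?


Disjoint means A ∩ B = ∅.
A ∩ B = ∅
A ∩ B = ∅, so A and B are disjoint.

Yes, A and B are disjoint


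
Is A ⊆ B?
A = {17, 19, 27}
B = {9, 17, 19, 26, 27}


A ⊆ B means every element of A is in B.
All elements of A are in B.
So A ⊆ B.

Yes, A ⊆ B


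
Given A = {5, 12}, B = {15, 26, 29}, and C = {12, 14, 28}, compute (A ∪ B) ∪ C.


A ∪ B = {5, 12, 15, 26, 29}
(A ∪ B) ∪ C = {5, 12, 14, 15, 26, 28, 29}

A ∪ B ∪ C = {5, 12, 14, 15, 26, 28, 29}


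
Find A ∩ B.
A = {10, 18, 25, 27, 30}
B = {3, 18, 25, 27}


A ∩ B = elements in both A and B
A = {10, 18, 25, 27, 30}
B = {3, 18, 25, 27}
A ∩ B = {18, 25, 27}

A ∩ B = {18, 25, 27}


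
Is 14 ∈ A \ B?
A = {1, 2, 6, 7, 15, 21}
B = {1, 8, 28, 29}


A = {1, 2, 6, 7, 15, 21}, B = {1, 8, 28, 29}
A \ B = elements in A but not in B
A \ B = {2, 6, 7, 15, 21}
Checking if 14 ∈ A \ B
14 is not in A \ B → False

14 ∉ A \ B


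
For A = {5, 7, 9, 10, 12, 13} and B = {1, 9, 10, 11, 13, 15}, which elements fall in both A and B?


A = {5, 7, 9, 10, 12, 13}
B = {1, 9, 10, 11, 13, 15}
Region: in both A and B
Elements: {9, 10, 13}

Elements in both A and B: {9, 10, 13}


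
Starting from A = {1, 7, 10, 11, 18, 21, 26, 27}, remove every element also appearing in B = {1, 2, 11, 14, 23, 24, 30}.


A \ B = elements in A but not in B
A = {1, 7, 10, 11, 18, 21, 26, 27}
B = {1, 2, 11, 14, 23, 24, 30}
Remove from A any elements in B
A \ B = {7, 10, 18, 21, 26, 27}

A \ B = {7, 10, 18, 21, 26, 27}


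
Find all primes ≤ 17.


Checking each candidate:
Condition: primes ≤ 17
Result = {2, 3, 5, 7, 11, 13, 17}

{2, 3, 5, 7, 11, 13, 17}


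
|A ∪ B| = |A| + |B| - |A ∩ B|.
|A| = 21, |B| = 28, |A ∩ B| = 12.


|A ∪ B| = |A| + |B| - |A ∩ B|
= 21 + 28 - 12
= 37

|A ∪ B| = 37


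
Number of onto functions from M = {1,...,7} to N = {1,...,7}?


n = |M| = 7, k = |N| = 7. Surjections via inclusion-exclusion:
S(n,k) = Σ(-1)^i × C(k,i) × (k-i)^n, i=0 to k
i=0: (-1)^0×C(7,0)×7^7 = 823543
i=1: (-1)^1×C(7,1)×6^7 = -1959552
i=2: (-1)^2×C(7,2)×5^7 = 1640625
i=3: (-1)^3×C(7,3)×4^7 = -573440
i=4: (-1)^4×C(7,4)×3^7 = 76545
i=5: (-1)^5×C(7,5)×2^7 = -2688
i=6: (-1)^6×C(7,6)×1^7 = 7
i=7: (-1)^7×C(7,7)×0^7 = 0
Total = 5040

Number of surjections = 5040


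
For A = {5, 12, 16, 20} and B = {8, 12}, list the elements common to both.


A ∩ B = elements in both A and B
A = {5, 12, 16, 20}
B = {8, 12}
A ∩ B = {12}

A ∩ B = {12}


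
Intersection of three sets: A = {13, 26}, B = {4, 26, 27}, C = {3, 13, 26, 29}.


A ∩ B = {26}
(A ∩ B) ∩ C = {26}

A ∩ B ∩ C = {26}


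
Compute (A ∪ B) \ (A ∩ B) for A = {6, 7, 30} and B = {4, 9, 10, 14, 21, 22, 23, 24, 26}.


A △ B = (A \ B) ∪ (B \ A) = elements in exactly one of A or B
A \ B = {6, 7, 30}
B \ A = {4, 9, 10, 14, 21, 22, 23, 24, 26}
A △ B = {4, 6, 7, 9, 10, 14, 21, 22, 23, 24, 26, 30}

A △ B = {4, 6, 7, 9, 10, 14, 21, 22, 23, 24, 26, 30}


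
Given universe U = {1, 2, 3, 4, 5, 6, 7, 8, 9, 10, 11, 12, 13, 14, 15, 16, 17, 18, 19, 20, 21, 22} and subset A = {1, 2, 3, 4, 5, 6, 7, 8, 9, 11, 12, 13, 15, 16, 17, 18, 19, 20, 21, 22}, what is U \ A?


Aᶜ = U \ A = elements in U but not in A
U = {1, 2, 3, 4, 5, 6, 7, 8, 9, 10, 11, 12, 13, 14, 15, 16, 17, 18, 19, 20, 21, 22}
A = {1, 2, 3, 4, 5, 6, 7, 8, 9, 11, 12, 13, 15, 16, 17, 18, 19, 20, 21, 22}
Aᶜ = {10, 14}

Aᶜ = {10, 14}


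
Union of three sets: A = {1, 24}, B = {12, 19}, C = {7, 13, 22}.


A ∪ B = {1, 12, 19, 24}
(A ∪ B) ∪ C = {1, 7, 12, 13, 19, 22, 24}

A ∪ B ∪ C = {1, 7, 12, 13, 19, 22, 24}


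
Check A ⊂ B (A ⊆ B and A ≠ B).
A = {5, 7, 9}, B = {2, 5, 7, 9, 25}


A ⊂ B requires: A ⊆ B AND A ≠ B.
A ⊆ B? Yes
A = B? No
A ⊂ B: Yes (A is a proper subset of B)

Yes, A ⊂ B


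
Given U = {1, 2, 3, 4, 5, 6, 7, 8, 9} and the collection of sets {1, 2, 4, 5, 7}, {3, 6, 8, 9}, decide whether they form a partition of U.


A partition requires: (1) non-empty parts, (2) pairwise disjoint, (3) union = U
Parts: {1, 2, 4, 5, 7}, {3, 6, 8, 9}
Union of parts: {1, 2, 3, 4, 5, 6, 7, 8, 9}
U = {1, 2, 3, 4, 5, 6, 7, 8, 9}
All non-empty? True
Pairwise disjoint? True
Covers U? True

Yes, valid partition


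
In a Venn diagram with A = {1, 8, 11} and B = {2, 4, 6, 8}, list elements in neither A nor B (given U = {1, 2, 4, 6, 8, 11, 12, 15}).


A = {1, 8, 11}
B = {2, 4, 6, 8}
Region: in neither A nor B (given U = {1, 2, 4, 6, 8, 11, 12, 15})
Elements: {12, 15}

Elements in neither A nor B (given U = {1, 2, 4, 6, 8, 11, 12, 15}): {12, 15}


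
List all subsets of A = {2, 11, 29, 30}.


|A| = 4, so |P(A)| = 2^4 = 16
Enumerate subsets by cardinality (0 to 4):
∅, {2}, {11}, {29}, {30}, {2, 11}, {2, 29}, {2, 30}, {11, 29}, {11, 30}, {29, 30}, {2, 11, 29}, {2, 11, 30}, {2, 29, 30}, {11, 29, 30}, {2, 11, 29, 30}

P(A) has 16 subsets: ∅, {2}, {11}, {29}, {30}, {2, 11}, {2, 29}, {2, 30}, {11, 29}, {11, 30}, {29, 30}, {2, 11, 29}, {2, 11, 30}, {2, 29, 30}, {11, 29, 30}, {2, 11, 29, 30}


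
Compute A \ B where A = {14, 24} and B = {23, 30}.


A \ B = elements in A but not in B
A = {14, 24}
B = {23, 30}
Remove from A any elements in B
A \ B = {14, 24}

A \ B = {14, 24}


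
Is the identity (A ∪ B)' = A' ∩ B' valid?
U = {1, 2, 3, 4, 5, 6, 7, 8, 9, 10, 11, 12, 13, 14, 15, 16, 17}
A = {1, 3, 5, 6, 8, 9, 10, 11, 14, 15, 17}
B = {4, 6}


LHS: A ∪ B = {1, 3, 4, 5, 6, 8, 9, 10, 11, 14, 15, 17}
(A ∪ B)' = U \ (A ∪ B) = {2, 7, 12, 13, 16}
A' = {2, 4, 7, 12, 13, 16}, B' = {1, 2, 3, 5, 7, 8, 9, 10, 11, 12, 13, 14, 15, 16, 17}
Claimed RHS: A' ∩ B' = {2, 7, 12, 13, 16}
Identity is VALID: LHS = RHS = {2, 7, 12, 13, 16} ✓

Identity is valid. (A ∪ B)' = A' ∩ B' = {2, 7, 12, 13, 16}


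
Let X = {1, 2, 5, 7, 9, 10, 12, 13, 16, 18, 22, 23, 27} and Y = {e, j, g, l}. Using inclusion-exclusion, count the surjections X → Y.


n = |X| = 13, k = |Y| = 4. Surjections via inclusion-exclusion:
S(n,k) = Σ(-1)^i × C(k,i) × (k-i)^n, i=0 to k
i=0: (-1)^0×C(4,0)×4^13 = 67108864
i=1: (-1)^1×C(4,1)×3^13 = -6377292
i=2: (-1)^2×C(4,2)×2^13 = 49152
i=3: (-1)^3×C(4,3)×1^13 = -4
i=4: (-1)^4×C(4,4)×0^13 = 0
Total = 60780720

Number of surjections = 60780720


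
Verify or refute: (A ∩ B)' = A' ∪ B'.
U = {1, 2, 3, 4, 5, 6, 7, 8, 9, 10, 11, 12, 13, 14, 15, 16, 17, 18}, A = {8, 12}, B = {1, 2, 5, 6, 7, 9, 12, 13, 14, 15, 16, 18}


LHS: A ∩ B = {12}
(A ∩ B)' = U \ (A ∩ B) = {1, 2, 3, 4, 5, 6, 7, 8, 9, 10, 11, 13, 14, 15, 16, 17, 18}
A' = {1, 2, 3, 4, 5, 6, 7, 9, 10, 11, 13, 14, 15, 16, 17, 18}, B' = {3, 4, 8, 10, 11, 17}
Claimed RHS: A' ∪ B' = {1, 2, 3, 4, 5, 6, 7, 8, 9, 10, 11, 13, 14, 15, 16, 17, 18}
Identity is VALID: LHS = RHS = {1, 2, 3, 4, 5, 6, 7, 8, 9, 10, 11, 13, 14, 15, 16, 17, 18} ✓

Identity is valid. (A ∩ B)' = A' ∪ B' = {1, 2, 3, 4, 5, 6, 7, 8, 9, 10, 11, 13, 14, 15, 16, 17, 18}


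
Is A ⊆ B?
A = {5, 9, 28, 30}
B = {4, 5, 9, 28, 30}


A ⊆ B means every element of A is in B.
All elements of A are in B.
So A ⊆ B.

Yes, A ⊆ B


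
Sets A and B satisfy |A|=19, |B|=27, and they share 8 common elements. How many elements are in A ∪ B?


|A ∪ B| = |A| + |B| - |A ∩ B|
= 19 + 27 - 8
= 38

|A ∪ B| = 38


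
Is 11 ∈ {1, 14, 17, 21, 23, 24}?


A = {1, 14, 17, 21, 23, 24}
Checking if 11 is in A
11 is not in A → False

11 ∉ A


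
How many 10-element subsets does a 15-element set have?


C(n,k) = n! / (k!(n-k)!)
C(15,10) = 15! / (10!5!)
= 3003

C(15,10) = 3003


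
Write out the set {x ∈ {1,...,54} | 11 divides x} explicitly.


Checking each candidate:
Condition: multiples of 11 in {1,...,54}
Result = {11, 22, 33, 44}

{11, 22, 33, 44}


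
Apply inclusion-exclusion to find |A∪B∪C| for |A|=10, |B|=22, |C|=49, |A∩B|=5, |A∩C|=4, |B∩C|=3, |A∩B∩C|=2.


|A∪B∪C| = |A|+|B|+|C| - |A∩B|-|A∩C|-|B∩C| + |A∩B∩C|
= 10+22+49 - 5-4-3 + 2
= 81 - 12 + 2
= 71

|A ∪ B ∪ C| = 71


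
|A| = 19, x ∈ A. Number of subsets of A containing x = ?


Subsets of A containing x correspond to subsets of A \ {x}, which has 18 elements.
Count = 2^(n-1) = 2^18
= 262144

Number of subsets containing x = 262144


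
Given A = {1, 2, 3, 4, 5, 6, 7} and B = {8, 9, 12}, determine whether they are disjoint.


Disjoint means A ∩ B = ∅.
A ∩ B = ∅
A ∩ B = ∅, so A and B are disjoint.

Yes, A and B are disjoint


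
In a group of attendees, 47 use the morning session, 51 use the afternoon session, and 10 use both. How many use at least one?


|A ∪ B| = |A| + |B| - |A ∩ B|
= 47 + 51 - 10
= 88

|A ∪ B| = 88


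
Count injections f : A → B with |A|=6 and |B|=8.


An injection sends each of |A| = 6 inputs to a distinct output in B.
# injections = |B|·(|B|-1)·…·(|B|-|A|+1) = 8! / (8 - 6)!
= 8 × 7 × 6 × 5 × 4 × 3
= 20160

Number of injections = 20160


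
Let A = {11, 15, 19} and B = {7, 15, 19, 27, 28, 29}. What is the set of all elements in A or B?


A ∪ B = all elements in A or B (or both)
A = {11, 15, 19}
B = {7, 15, 19, 27, 28, 29}
A ∪ B = {7, 11, 15, 19, 27, 28, 29}

A ∪ B = {7, 11, 15, 19, 27, 28, 29}


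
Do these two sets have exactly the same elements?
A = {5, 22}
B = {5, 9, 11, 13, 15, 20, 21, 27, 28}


Two sets are equal iff they have exactly the same elements.
A = {5, 22}
B = {5, 9, 11, 13, 15, 20, 21, 27, 28}
Differences: {9, 11, 13, 15, 20, 21, 22, 27, 28}
A ≠ B

No, A ≠ B


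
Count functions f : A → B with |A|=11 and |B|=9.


Each of |A| = 11 inputs maps to any of |B| = 9 outputs.
# functions = |B|^|A| = 9^11
= 31381059609

Number of functions = 31381059609


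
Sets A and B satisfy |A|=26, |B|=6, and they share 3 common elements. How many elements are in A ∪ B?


|A ∪ B| = |A| + |B| - |A ∩ B|
= 26 + 6 - 3
= 29

|A ∪ B| = 29


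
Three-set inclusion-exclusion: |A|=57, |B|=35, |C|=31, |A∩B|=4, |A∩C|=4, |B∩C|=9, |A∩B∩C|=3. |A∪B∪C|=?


|A∪B∪C| = |A|+|B|+|C| - |A∩B|-|A∩C|-|B∩C| + |A∩B∩C|
= 57+35+31 - 4-4-9 + 3
= 123 - 17 + 3
= 109

|A ∪ B ∪ C| = 109


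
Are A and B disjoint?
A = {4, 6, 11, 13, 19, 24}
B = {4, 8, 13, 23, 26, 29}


Disjoint means A ∩ B = ∅.
A ∩ B = {4, 13}
A ∩ B ≠ ∅, so A and B are NOT disjoint.

No, A and B are not disjoint (A ∩ B = {4, 13})


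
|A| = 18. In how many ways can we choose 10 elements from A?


C(n,k) = n! / (k!(n-k)!)
C(18,10) = 18! / (10!8!)
= 43758

C(18,10) = 43758


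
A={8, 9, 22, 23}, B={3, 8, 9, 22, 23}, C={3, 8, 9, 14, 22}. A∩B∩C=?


A ∩ B = {8, 9, 22, 23}
(A ∩ B) ∩ C = {8, 9, 22}

A ∩ B ∩ C = {8, 9, 22}


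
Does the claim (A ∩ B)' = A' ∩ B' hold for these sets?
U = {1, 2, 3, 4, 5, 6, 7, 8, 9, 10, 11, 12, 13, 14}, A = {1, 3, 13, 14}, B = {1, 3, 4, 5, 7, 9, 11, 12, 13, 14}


LHS: A ∩ B = {1, 3, 13, 14}
(A ∩ B)' = U \ (A ∩ B) = {2, 4, 5, 6, 7, 8, 9, 10, 11, 12}
A' = {2, 4, 5, 6, 7, 8, 9, 10, 11, 12}, B' = {2, 6, 8, 10}
Claimed RHS: A' ∩ B' = {2, 6, 8, 10}
Identity is INVALID: LHS = {2, 4, 5, 6, 7, 8, 9, 10, 11, 12} but the RHS claimed here equals {2, 6, 8, 10}. The correct form is (A ∩ B)' = A' ∪ B'.

Identity is invalid: (A ∩ B)' = {2, 4, 5, 6, 7, 8, 9, 10, 11, 12} but A' ∩ B' = {2, 6, 8, 10}. The correct De Morgan law is (A ∩ B)' = A' ∪ B'.


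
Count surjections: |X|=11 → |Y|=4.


n = |X| = 11, k = |Y| = 4. Surjections via inclusion-exclusion:
S(n,k) = Σ(-1)^i × C(k,i) × (k-i)^n, i=0 to k
i=0: (-1)^0×C(4,0)×4^11 = 4194304
i=1: (-1)^1×C(4,1)×3^11 = -708588
i=2: (-1)^2×C(4,2)×2^11 = 12288
i=3: (-1)^3×C(4,3)×1^11 = -4
i=4: (-1)^4×C(4,4)×0^11 = 0
Total = 3498000

Number of surjections = 3498000


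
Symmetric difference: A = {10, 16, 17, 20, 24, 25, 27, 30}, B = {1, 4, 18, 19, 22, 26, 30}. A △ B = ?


A △ B = (A \ B) ∪ (B \ A) = elements in exactly one of A or B
A \ B = {10, 16, 17, 20, 24, 25, 27}
B \ A = {1, 4, 18, 19, 22, 26}
A △ B = {1, 4, 10, 16, 17, 18, 19, 20, 22, 24, 25, 26, 27}

A △ B = {1, 4, 10, 16, 17, 18, 19, 20, 22, 24, 25, 26, 27}


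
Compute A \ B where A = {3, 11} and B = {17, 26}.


A \ B = elements in A but not in B
A = {3, 11}
B = {17, 26}
Remove from A any elements in B
A \ B = {3, 11}

A \ B = {3, 11}


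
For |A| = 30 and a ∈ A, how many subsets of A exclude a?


Subsets of A avoiding a are subsets of A \ {a}, which has 29 elements.
Count = 2^(n-1) = 2^29
= 536870912

Number of subsets avoiding a = 536870912


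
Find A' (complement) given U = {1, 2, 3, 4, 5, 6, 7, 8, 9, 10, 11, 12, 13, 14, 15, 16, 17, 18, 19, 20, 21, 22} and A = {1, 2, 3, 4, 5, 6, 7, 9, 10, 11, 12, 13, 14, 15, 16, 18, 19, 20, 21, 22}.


Aᶜ = U \ A = elements in U but not in A
U = {1, 2, 3, 4, 5, 6, 7, 8, 9, 10, 11, 12, 13, 14, 15, 16, 17, 18, 19, 20, 21, 22}
A = {1, 2, 3, 4, 5, 6, 7, 9, 10, 11, 12, 13, 14, 15, 16, 18, 19, 20, 21, 22}
Aᶜ = {8, 17}

Aᶜ = {8, 17}


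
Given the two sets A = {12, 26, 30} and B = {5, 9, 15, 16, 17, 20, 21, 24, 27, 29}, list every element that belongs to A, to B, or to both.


A ∪ B = all elements in A or B (or both)
A = {12, 26, 30}
B = {5, 9, 15, 16, 17, 20, 21, 24, 27, 29}
A ∪ B = {5, 9, 12, 15, 16, 17, 20, 21, 24, 26, 27, 29, 30}

A ∪ B = {5, 9, 12, 15, 16, 17, 20, 21, 24, 26, 27, 29, 30}


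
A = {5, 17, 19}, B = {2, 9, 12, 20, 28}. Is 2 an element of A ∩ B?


A = {5, 17, 19}, B = {2, 9, 12, 20, 28}
A ∩ B = elements in both A and B
A ∩ B = ∅
Checking if 2 ∈ A ∩ B
2 is not in A ∩ B → False

2 ∉ A ∩ B


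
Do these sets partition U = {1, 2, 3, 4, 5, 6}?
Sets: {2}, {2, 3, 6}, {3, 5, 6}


A partition requires: (1) non-empty parts, (2) pairwise disjoint, (3) union = U
Parts: {2}, {2, 3, 6}, {3, 5, 6}
Union of parts: {2, 3, 5, 6}
U = {1, 2, 3, 4, 5, 6}
All non-empty? True
Pairwise disjoint? False
Covers U? False

No, not a valid partition


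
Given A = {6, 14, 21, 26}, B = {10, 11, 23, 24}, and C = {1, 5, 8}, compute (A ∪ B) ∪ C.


A ∪ B = {6, 10, 11, 14, 21, 23, 24, 26}
(A ∪ B) ∪ C = {1, 5, 6, 8, 10, 11, 14, 21, 23, 24, 26}

A ∪ B ∪ C = {1, 5, 6, 8, 10, 11, 14, 21, 23, 24, 26}


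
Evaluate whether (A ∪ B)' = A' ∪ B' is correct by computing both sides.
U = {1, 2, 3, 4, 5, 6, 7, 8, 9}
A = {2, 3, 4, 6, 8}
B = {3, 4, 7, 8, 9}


LHS: A ∪ B = {2, 3, 4, 6, 7, 8, 9}
(A ∪ B)' = U \ (A ∪ B) = {1, 5}
A' = {1, 5, 7, 9}, B' = {1, 2, 5, 6}
Claimed RHS: A' ∪ B' = {1, 2, 5, 6, 7, 9}
Identity is INVALID: LHS = {1, 5} but the RHS claimed here equals {1, 2, 5, 6, 7, 9}. The correct form is (A ∪ B)' = A' ∩ B'.

Identity is invalid: (A ∪ B)' = {1, 5} but A' ∪ B' = {1, 2, 5, 6, 7, 9}. The correct De Morgan law is (A ∪ B)' = A' ∩ B'.


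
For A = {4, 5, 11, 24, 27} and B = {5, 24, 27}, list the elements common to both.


A ∩ B = elements in both A and B
A = {4, 5, 11, 24, 27}
B = {5, 24, 27}
A ∩ B = {5, 24, 27}

A ∩ B = {5, 24, 27}


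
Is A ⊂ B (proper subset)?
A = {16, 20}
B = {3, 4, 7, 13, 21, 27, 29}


A ⊂ B requires: A ⊆ B AND A ≠ B.
A ⊆ B? No
A ⊄ B, so A is not a proper subset.

No, A is not a proper subset of B


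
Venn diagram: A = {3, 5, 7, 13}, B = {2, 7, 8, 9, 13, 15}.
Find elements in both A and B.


A = {3, 5, 7, 13}
B = {2, 7, 8, 9, 13, 15}
Region: in both A and B
Elements: {7, 13}

Elements in both A and B: {7, 13}


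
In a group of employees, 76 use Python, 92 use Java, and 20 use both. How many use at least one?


|A ∪ B| = |A| + |B| - |A ∩ B|
= 76 + 92 - 20
= 148

|A ∪ B| = 148


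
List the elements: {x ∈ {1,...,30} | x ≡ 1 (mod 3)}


Checking each candidate:
Condition: x in {1,...,30} with x ≡ 1 (mod 3)
Result = {1, 4, 7, 10, 13, 16, 19, 22, 25, 28}

{1, 4, 7, 10, 13, 16, 19, 22, 25, 28}


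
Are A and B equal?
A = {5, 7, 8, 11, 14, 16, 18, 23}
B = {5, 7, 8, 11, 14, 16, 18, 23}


Two sets are equal iff they have exactly the same elements.
A = {5, 7, 8, 11, 14, 16, 18, 23}
B = {5, 7, 8, 11, 14, 16, 18, 23}
Same elements → A = B

Yes, A = B


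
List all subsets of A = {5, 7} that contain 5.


A subset of A contains 5 iff the remaining 1 elements form any subset of A \ {5}.
Count: 2^(n-1) = 2^1 = 2
Subsets containing 5: {5}, {5, 7}

Subsets containing 5 (2 total): {5}, {5, 7}


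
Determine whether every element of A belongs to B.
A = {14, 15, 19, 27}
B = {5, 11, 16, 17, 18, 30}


A ⊆ B means every element of A is in B.
Elements in A not in B: {14, 15, 19, 27}
So A ⊄ B.

No, A ⊄ B


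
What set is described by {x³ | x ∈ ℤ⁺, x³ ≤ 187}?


Checking each candidate:
Condition: positive perfect cubes ≤ 187
Result = {1, 8, 27, 64, 125}

{1, 8, 27, 64, 125}


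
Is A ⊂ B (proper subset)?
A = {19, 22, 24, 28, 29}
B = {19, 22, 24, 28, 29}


A ⊂ B requires: A ⊆ B AND A ≠ B.
A ⊆ B? Yes
A = B? Yes
A = B, so A is not a PROPER subset.

No, A is not a proper subset of B


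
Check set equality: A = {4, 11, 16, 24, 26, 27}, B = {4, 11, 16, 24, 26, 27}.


Two sets are equal iff they have exactly the same elements.
A = {4, 11, 16, 24, 26, 27}
B = {4, 11, 16, 24, 26, 27}
Same elements → A = B

Yes, A = B


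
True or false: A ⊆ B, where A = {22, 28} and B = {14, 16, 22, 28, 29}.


A ⊆ B means every element of A is in B.
All elements of A are in B.
So A ⊆ B.

Yes, A ⊆ B


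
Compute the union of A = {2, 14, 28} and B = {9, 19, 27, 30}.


A ∪ B = all elements in A or B (or both)
A = {2, 14, 28}
B = {9, 19, 27, 30}
A ∪ B = {2, 9, 14, 19, 27, 28, 30}

A ∪ B = {2, 9, 14, 19, 27, 28, 30}


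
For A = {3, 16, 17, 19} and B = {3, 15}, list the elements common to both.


A ∩ B = elements in both A and B
A = {3, 16, 17, 19}
B = {3, 15}
A ∩ B = {3}

A ∩ B = {3}


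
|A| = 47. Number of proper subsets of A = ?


Total subsets = 2^n = 2^47 = 140737488355328
Proper subsets exclude the set itself: 2^n - 1
= 140737488355328 - 1
= 140737488355327

Number of proper subsets = 140737488355327


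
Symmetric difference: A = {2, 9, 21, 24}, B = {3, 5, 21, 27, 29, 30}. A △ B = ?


A △ B = (A \ B) ∪ (B \ A) = elements in exactly one of A or B
A \ B = {2, 9, 24}
B \ A = {3, 5, 27, 29, 30}
A △ B = {2, 3, 5, 9, 24, 27, 29, 30}

A △ B = {2, 3, 5, 9, 24, 27, 29, 30}
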